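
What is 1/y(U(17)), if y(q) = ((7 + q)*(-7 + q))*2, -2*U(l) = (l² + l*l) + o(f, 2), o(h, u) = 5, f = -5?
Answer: 2/339693 ≈ 5.8877e-6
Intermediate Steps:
U(l) = -5/2 - l² (U(l) = -((l² + l*l) + 5)/2 = -((l² + l²) + 5)/2 = -(2*l² + 5)/2 = -(5 + 2*l²)/2 = -5/2 - l²)
y(q) = 2*(-7 + q)*(7 + q) (y(q) = ((-7 + q)*(7 + q))*2 = 2*(-7 + q)*(7 + q))
1/y(U(17)) = 1/(-98 + 2*(-5/2 - 1*17²)²) = 1/(-98 + 2*(-5/2 - 1*289)²) = 1/(-98 + 2*(-5/2 - 289)²) = 1/(-98 + 2*(-583/2)²) = 1/(-98 + 2*(339889/4)) = 1/(-98 + 339889/2) = 1/(339693/2) = 2/339693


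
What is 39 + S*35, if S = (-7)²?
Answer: 1754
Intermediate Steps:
S = 49
39 + S*35 = 39 + 49*35 = 39 + 1715 = 1754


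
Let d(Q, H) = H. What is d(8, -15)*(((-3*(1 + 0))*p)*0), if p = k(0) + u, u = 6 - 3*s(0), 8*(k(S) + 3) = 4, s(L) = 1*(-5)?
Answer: 0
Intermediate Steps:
s(L) = -5
k(S) = -5/2 (k(S) = -3 + (1/8)*4 = -3 + 1/2 = -5/2)
u = 21 (u = 6 - 3*(-5) = 6 + 15 = 21)
p = 37/2 (p = -5/2 + 21 = 37/2 ≈ 18.500)
d(8, -15)*(((-3*(1 + 0))*p)*0) = -15*-3*(1 + 0)*(37/2)*0 = -15*-3*1*(37/2)*0 = -15*(-3*37/2)*0 = -(-1665)*0/2 = -15*0 = 0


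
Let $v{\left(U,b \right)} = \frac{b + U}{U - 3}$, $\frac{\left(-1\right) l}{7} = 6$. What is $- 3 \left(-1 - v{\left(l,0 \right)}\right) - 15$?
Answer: $- \frac{46}{5} \approx -9.2$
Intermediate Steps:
$l = -42$ ($l = \left(-7\right) 6 = -42$)
$v{\left(U,b \right)} = \frac{U + b}{-3 + U}$
$- 3 \left(-1 - v{\left(l,0 \right)}\right) - 15 = - 3 \left(-1 - \frac{-42 + 0}{-3 - 42}\right) - 15 = - 3 \left(-1 - \frac{1}{-45} \left(-42\right)\right) - 15 = - 3 \left(-1 - \left(- \frac{1}{45}\right) \left(-42\right)\right) - 15 = - 3 \left(-1 - \frac{14}{15}\right) - 15 = \left(-3\right) \left(- \frac{29}{15}\right) - 15 = \frac{29}{5} - 15 = - \frac{46}{5}$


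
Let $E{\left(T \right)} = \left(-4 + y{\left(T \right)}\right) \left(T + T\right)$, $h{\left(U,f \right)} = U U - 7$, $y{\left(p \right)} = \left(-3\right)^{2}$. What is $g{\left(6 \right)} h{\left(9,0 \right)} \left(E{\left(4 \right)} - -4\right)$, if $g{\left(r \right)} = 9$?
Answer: $29304$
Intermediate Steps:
$y{\left(p \right)} = 9$
$h{\left(U,f \right)} = -7 + U^{2}$ ($h{\left(U,f \right)} = U^{2} - 7 = -7 + U^{2}$)
$E{\left(T \right)} = 10 T$ ($E{\left(T \right)} = \left(-4 + 9\right) \left(T + T\right) = 5 \cdot 2 T = 10 T$)
$g{\left(6 \right)} h{\left(9,0 \right)} \left(E{\left(4 \right)} - -4\right) = 9 \left(-7 + 9^{2}\right) \left(10 \cdot 4 - -4\right) = 9 \left(-7 + 81\right) \left(40 + 4\right) = 9 \cdot 74 \cdot 44 = 666 \cdot 44 = 29304$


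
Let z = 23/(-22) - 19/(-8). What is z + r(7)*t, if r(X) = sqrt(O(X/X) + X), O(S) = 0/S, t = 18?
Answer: 117/88 + 18*sqrt(7) ≈ 48.953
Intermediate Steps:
O(S) = 0
r(X) = sqrt(X) (r(X) = sqrt(0 + X) = sqrt(X))
z = 117/88 (z = 23*(-1/22) - 19*(-1/8) = -23/22 + 19/8 = 117/88 ≈ 1.3295)
z + r(7)*t = 117/88 + sqrt(7)*18 = 117/88 + 18*sqrt(7)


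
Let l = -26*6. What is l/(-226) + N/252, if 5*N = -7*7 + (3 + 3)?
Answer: 93421/142380 ≈ 0.65614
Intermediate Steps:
l = -156
N = -43/5 (N = (-7*7 + (3 + 3))/5 = (-49 + 6)/5 = (⅕)*(-43) = -43/5 ≈ -8.6000)
l/(-226) + N/252 = -156/(-226) - 43/5/252 = -156*(-1/226) - 43/5*1/252 = 78/113 - 43/1260 = 93421/142380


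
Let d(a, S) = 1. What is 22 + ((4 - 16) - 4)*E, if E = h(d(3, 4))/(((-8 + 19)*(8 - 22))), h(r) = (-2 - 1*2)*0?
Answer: 22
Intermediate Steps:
h(r) = 0 (h(r) = (-2 - 2)*0 = -4*0 = 0)
E = 0 (E = 0/(((-8 + 19)*(8 - 22))) = 0/((11*(-14))) = 0/(-154) = 0*(-1/154) = 0)
22 + ((4 - 16) - 4)*E = 22 + ((4 - 16) - 4)*0 = 22 + (-12 - 4)*0 = 22 - 16*0 = 22 + 0 = 22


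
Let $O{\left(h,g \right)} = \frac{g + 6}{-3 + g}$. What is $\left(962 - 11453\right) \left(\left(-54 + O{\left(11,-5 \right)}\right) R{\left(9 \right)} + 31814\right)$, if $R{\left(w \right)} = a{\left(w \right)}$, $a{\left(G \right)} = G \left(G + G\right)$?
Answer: $- \frac{967091853}{4} \approx -2.4177 \cdot 10^{8}$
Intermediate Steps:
$a{\left(G \right)} = 2 G^{2}$ ($a{\left(G \right)} = G 2 G = 2 G^{2}$)
$R{\left(w \right)} = 2 w^{2}$
$O{\left(h,g \right)} = \frac{6 + g}{-3 + g}$
$\left(962 - 11453\right) \left(\left(-54 + O{\left(11,-5 \right)}\right) R{\left(9 \right)} + 31814\right) = \left(962 - 11453\right) \left(\left(-54 + \frac{6 - 5}{-3 - 5}\right) 2 \cdot 9^{2} + 31814\right) = - 10491 \left(\left(-54 + \frac{1}{-8} \cdot 1\right) 2 \cdot 81 + 31814\right) = - 10491 \left(\left(-54 - \frac{1}{8}\right) 162 + 31814\right) = - 10491 \left(\left(- \frac{433}{8}\right) 162 + 31814\right) = - 10491 \left(- \frac{35073}{4} + 31814\right) = \left(-10491\right) \frac{92183}{4} = - \frac{967091853}{4}$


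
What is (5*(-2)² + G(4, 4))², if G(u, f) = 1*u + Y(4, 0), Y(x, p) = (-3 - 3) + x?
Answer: 484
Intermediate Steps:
Y(x, p) = -6 + x
G(u, f) = -2 + u (G(u, f) = 1*u + (-6 + 4) = u - 2 = -2 + u)
(5*(-2)² + G(4, 4))² = (5*(-2)² + (-2 + 4))² = (5*4 + 2)² = (20 + 2)² = 22² = 484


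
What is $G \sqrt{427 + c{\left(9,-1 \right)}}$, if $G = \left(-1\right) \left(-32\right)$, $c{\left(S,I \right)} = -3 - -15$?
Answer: $32 \sqrt{439} \approx 670.47$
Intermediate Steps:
$c{\left(S,I \right)} = 12$ ($c{\left(S,I \right)} = -3 + 15 = 12$)
$G = 32$
$G \sqrt{427 + c{\left(9,-1 \right)}} = 32 \sqrt{427 + 12} = 32 \sqrt{439}$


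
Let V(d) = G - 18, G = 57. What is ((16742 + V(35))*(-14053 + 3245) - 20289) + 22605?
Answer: -181366732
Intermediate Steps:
V(d) = 39 (V(d) = 57 - 18 = 39)
((16742 + V(35))*(-14053 + 3245) - 20289) + 22605 = ((16742 + 39)*(-14053 + 3245) - 20289) + 22605 = (16781*(-10808) - 20289) + 22605 = (-181369048 - 20289) + 22605 = -181389337 + 22605 = -181366732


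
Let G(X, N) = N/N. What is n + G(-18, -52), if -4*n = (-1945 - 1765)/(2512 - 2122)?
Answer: 527/156 ≈ 3.3782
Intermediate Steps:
G(X, N) = 1
n = 371/156 (n = -(-1945 - 1765)/(4*(2512 - 2122)) = -(-1855)/(2*390) = -¼*(-371/39) = 371/156 ≈ 2.3782)
n + G(-18, -52) = 371/156 + 1 = 527/156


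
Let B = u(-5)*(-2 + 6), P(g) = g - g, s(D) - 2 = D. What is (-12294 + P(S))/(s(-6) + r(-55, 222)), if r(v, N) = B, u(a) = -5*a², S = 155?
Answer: 683/28 ≈ 24.393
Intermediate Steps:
s(D) = 2 + D
P(g) = 0
B = -500 (B = (-5*(-5)²)*(-2 + 6) = -5*25*4 = -125*4 = -500)
r(v, N) = -500
(-12294 + P(S))/(s(-6) + r(-55, 222)) = (-12294 + 0)/((2 - 6) - 500) = -12294/(-4 - 500) = -12294/(-504) = -12294*(-1/504) = 683/28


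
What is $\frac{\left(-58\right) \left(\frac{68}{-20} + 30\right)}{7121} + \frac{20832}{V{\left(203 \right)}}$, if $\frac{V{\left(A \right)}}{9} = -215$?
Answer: $- \frac{10088666}{918609} \approx -10.983$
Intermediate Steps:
$V{\left(A \right)} = -1935$ ($V{\left(A \right)} = 9 \left(-215\right) = -1935$)
$\frac{\left(-58\right) \left(\frac{68}{-20} + 30\right)}{7121} + \frac{20832}{V{\left(203 \right)}} = \frac{\left(-58\right) \left(\frac{68}{-20} + 30\right)}{7121} + \frac{20832}{-1935} = - 58 \left(68 \left(- \frac{1}{20}\right) + 30\right) \frac{1}{7121} + 20832 \left(- \frac{1}{1935}\right) = - 58 \left(- \frac{17}{5} + 30\right) \frac{1}{7121} - \frac{6944}{645} = \left(-58\right) \frac{133}{5} \cdot \frac{1}{7121} - \frac{6944}{645} = \left(- \frac{7714}{5}\right) \frac{1}{7121} - \frac{6944}{645} = - \frac{7714}{35605} - \frac{6944}{645} = - \frac{10088666}{918609}$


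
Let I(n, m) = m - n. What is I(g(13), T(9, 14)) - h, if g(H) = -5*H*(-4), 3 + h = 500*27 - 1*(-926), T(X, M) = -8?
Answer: -14691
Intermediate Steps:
h = 14423 (h = -3 + (500*27 - 1*(-926)) = -3 + (13500 + 926) = -3 + 14426 = 14423)
g(H) = 20*H
I(g(13), T(9, 14)) - h = (-8 - 20*13) - 1*14423 = (-8 - 1*260) - 14423 = (-8 - 260) - 14423 = -268 - 14423 = -14691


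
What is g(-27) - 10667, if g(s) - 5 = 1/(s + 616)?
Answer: -6279917/589 ≈ -10662.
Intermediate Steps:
g(s) = 5 + 1/(616 + s) (g(s) = 5 + 1/(s + 616) = 5 + 1/(616 + s))
g(-27) - 10667 = (3081 + 5*(-27))/(616 - 27) - 10667 = (3081 - 135)/589 - 10667 = (1/589)*2946 - 10667 = 2946/589 - 10667 = -6279917/589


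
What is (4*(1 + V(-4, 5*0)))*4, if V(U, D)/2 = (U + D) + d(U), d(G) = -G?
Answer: 16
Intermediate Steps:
V(U, D) = 2*D (V(U, D) = 2*((U + D) - U) = 2*((D + U) - U) = 2*D)
(4*(1 + V(-4, 5*0)))*4 = (4*(1 + 2*(5*0)))*4 = (4*(1 + 2*0))*4 = (4*(1 + 0))*4 = (4*1)*4 = 4*4 = 16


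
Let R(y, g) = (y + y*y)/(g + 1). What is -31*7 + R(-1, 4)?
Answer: -217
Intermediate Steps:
R(y, g) = (y + y²)/(1 + g)
-31*7 + R(-1, 4) = -31*7 - (1 - 1)/(1 + 4) = -217 - 1*0/5 = -217 - 1*⅕*0 = -217 + 0 = -217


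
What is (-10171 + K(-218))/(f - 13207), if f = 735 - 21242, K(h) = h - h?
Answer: 10171/33714 ≈ 0.30168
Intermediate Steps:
K(h) = 0
f = -20507
(-10171 + K(-218))/(f - 13207) = (-10171 + 0)/(-20507 - 13207) = -10171/(-33714) = -10171*(-1/33714) = 10171/33714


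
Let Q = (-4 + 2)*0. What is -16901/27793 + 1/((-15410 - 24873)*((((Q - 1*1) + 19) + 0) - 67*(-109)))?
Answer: -4984305086336/8196484852499 ≈ -0.60810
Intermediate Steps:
Q = 0 (Q = -2*0 = 0)
-16901/27793 + 1/((-15410 - 24873)*((((Q - 1*1) + 19) + 0) - 67*(-109))) = -16901/27793 + 1/((-15410 - 24873)*((((0 - 1*1) + 19) + 0) - 67*(-109))) = -16901*1/27793 + 1/((-40283)*((((0 - 1) + 19) + 0) + 7303)) = -16901/27793 - 1/(40283*(((-1 + 19) + 0) + 7303)) = -16901/27793 - 1/(40283*((18 + 0) + 7303)) = -16901/27793 - 1/(40283*(18 + 7303)) = -16901/27793 - 1/40283/7321 = -16901/27793 - 1/40283*1/7321 = -16901/27793 - 1/294911843 = -4984305086336/8196484852499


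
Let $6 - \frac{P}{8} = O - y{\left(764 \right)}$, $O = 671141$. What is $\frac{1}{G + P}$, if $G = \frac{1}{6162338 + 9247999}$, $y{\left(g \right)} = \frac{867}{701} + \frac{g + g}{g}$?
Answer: $- \frac{10802646237}{57999992129714035} \approx -1.8625 \cdot 10^{-7}$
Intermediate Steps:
$y{\left(g \right)} = \frac{2269}{701}$ ($y{\left(g \right)} = 867 \cdot \frac{1}{701} + \frac{2 g}{g} = \frac{867}{701} + 2 = \frac{2269}{701}$)
$P = - \frac{3763706928}{701}$ ($P = 48 - 8 \left(671141 - \frac{2269}{701}\right) = 48 - \frac{3763740576}{701} = - \frac{3763706928}{701} \approx -5.3691 \cdot 10^{6}$)
$G = \frac{1}{15410337} \approx 6.4892 \cdot 10^{-8}$
$\frac{1}{G + P} = \frac{1}{\frac{1}{15410337} - \frac{3763706928}{701}} = \frac{1}{- \frac{57999992129714035}{10802646237}} = - \frac{10802646237}{57999992129714035}$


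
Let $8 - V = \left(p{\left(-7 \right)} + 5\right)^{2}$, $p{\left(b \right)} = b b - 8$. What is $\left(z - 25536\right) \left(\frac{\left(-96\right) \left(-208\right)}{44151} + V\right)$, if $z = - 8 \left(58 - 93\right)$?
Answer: $\frac{783359795680}{14717} \approx 5.3228 \cdot 10^{7}$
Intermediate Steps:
$z = 280$ ($z = \left(-8\right) \left(-35\right) = 280$)
$p{\left(b \right)} = -8 + b^{2}$ ($p{\left(b \right)} = b^{2} - 8 = -8 + b^{2}$)
$V = -2108$ ($V = 8 - \left(\left(-8 + \left(-7\right)^{2}\right) + 5\right)^{2} = 8 - \left(\left(-8 + 49\right) + 5\right)^{2} = 8 - \left(41 + 5\right)^{2} = 8 - 46^{2} = 8 - 2116 = -2108$)
$\left(z - 25536\right) \left(\frac{\left(-96\right) \left(-208\right)}{44151} + V\right) = \left(280 - 25536\right) \left(\frac{\left(-96\right) \left(-208\right)}{44151} - 2108\right) = - 25256 \left(19968 \cdot \frac{1}{44151} - 2108\right) = - 25256 \left(\frac{6656}{14717} - 2108\right) = \left(-25256\right) \left(- \frac{31016780}{14717}\right) = \frac{783359795680}{14717}$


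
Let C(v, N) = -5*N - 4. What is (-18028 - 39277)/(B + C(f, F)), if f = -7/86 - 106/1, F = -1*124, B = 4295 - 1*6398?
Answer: 57305/1487 ≈ 38.537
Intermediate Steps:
B = -2103 (B = 4295 - 6398 = -2103)
F = -124
f = -9123/86 (f = -7*1/86 - 106*1 = -7/86 - 106 = -9123/86 ≈ -106.08)
C(v, N) = -4 - 5*N
(-18028 - 39277)/(B + C(f, F)) = (-18028 - 39277)/(-2103 + (-4 - 5*(-124))) = -57305/(-2103 + (-4 + 620)) = -57305/(-2103 + 616) = -57305/(-1487) = -57305*(-1/1487) = 57305/1487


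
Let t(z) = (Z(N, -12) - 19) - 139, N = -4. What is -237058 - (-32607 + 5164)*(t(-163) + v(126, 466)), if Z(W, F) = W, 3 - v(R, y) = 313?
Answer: -13190154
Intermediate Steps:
v(R, y) = -310 (v(R, y) = 3 - 1*313 = 3 - 313 = -310)
t(z) = -162 (t(z) = (-4 - 19) - 139 = -23 - 139 = -162)
-237058 - (-32607 + 5164)*(t(-163) + v(126, 466)) = -237058 - (-32607 + 5164)*(-162 - 310) = -237058 - (-27443)*(-472) = -237058 - 1*12953096 = -237058 - 12953096 = -13190154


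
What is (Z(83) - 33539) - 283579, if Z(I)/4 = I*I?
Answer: -289562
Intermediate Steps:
Z(I) = 4*I² (Z(I) = 4*(I*I) = 4*I²)
(Z(83) - 33539) - 283579 = (4*83² - 33539) - 283579 = (4*6889 - 33539) - 283579 = (27556 - 33539) - 283579 = -5983 - 283579 = -289562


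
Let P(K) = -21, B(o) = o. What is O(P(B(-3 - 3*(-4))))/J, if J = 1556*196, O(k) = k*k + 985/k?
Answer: 2069/1601124 ≈ 0.0012922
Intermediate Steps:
O(k) = k² + 985/k
J = 304976
O(P(B(-3 - 3*(-4))))/J = ((985 + (-21)³)/(-21))/304976 = -(985 - 9261)/21*(1/304976) = -1/21*(-8276)*(1/304976) = (8276/21)*(1/304976) = 2069/1601124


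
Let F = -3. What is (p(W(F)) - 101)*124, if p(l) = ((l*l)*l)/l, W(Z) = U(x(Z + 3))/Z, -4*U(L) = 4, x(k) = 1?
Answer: -112592/9 ≈ -12510.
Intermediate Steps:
U(L) = -1 (U(L) = -1/4*4 = -1)
W(Z) = -1/Z
p(l) = l**2 (p(l) = (l**2*l)/l = l**3/l = l**2)
(p(W(F)) - 101)*124 = ((-1/(-3))**2 - 101)*124 = ((-1*(-1/3))**2 - 101)*124 = ((1/3)**2 - 101)*124 = (1/9 - 101)*124 = -908/9*124 = -112592/9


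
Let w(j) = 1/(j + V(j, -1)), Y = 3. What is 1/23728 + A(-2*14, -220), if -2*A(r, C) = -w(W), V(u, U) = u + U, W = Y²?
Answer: 11881/403376 ≈ 0.029454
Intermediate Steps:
W = 9 (W = 3² = 9)
V(u, U) = U + u
w(j) = 1/(-1 + 2*j) (w(j) = 1/(j + (-1 + j)) = 1/(-1 + 2*j))
A(r, C) = 1/34 (A(r, C) = -(-1)/(2*(-1 + 2*9)) = -(-1)/(2*(-1 + 18)) = -(-1)/(2*17) = -½*(-1/17) = 1/34)
1/23728 + A(-2*14, -220) = 1/23728 + 1/34 = 11881/403376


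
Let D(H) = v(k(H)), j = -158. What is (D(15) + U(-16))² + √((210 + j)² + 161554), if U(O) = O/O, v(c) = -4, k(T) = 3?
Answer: 9 + √164258 ≈ 414.29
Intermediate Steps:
D(H) = -4
U(O) = 1
(D(15) + U(-16))² + √((210 + j)² + 161554) = (-4 + 1)² + √((210 - 158)² + 161554) = (-3)² + √(52² + 161554) = 9 + √(2704 + 161554) = 9 + √164258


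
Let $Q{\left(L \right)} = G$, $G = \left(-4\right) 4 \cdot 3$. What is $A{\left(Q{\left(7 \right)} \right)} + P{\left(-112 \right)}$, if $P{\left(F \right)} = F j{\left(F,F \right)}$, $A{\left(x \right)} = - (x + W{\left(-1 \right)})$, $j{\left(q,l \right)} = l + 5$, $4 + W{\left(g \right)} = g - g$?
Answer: $12036$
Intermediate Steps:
$W{\left(g \right)} = -4$ ($W{\left(g \right)} = -4 + \left(g - g\right) = -4 + 0 = -4$)
$j{\left(q,l \right)} = 5 + l$
$G = -48$ ($G = \left(-16\right) 3 = -48$)
$Q{\left(L \right)} = -48$
$A{\left(x \right)} = 4 - x$ ($A{\left(x \right)} = - (x - 4) = - (-4 + x) = 4 - x$)
$P{\left(F \right)} = F \left(5 + F\right)$
$A{\left(Q{\left(7 \right)} \right)} + P{\left(-112 \right)} = \left(4 - -48\right) - 112 \left(5 - 112\right) = \left(4 + 48\right) - -11984 = 52 + 11984 = 12036$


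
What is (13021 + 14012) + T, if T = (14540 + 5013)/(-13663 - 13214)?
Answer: 726546388/26877 ≈ 27032.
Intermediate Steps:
T = -19553/26877 (T = 19553/(-26877) = 19553*(-1/26877) = -19553/26877 ≈ -0.72750)
(13021 + 14012) + T = (13021 + 14012) - 19553/26877 = 27033 - 19553/26877 = 726546388/26877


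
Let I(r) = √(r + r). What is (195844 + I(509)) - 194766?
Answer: 1078 + √1018 ≈ 1109.9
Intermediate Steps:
I(r) = √2*√r (I(r) = √(2*r) = √2*√r)
(195844 + I(509)) - 194766 = (195844 + √2*√509) - 194766 = (195844 + √1018) - 194766 = 1078 + √1018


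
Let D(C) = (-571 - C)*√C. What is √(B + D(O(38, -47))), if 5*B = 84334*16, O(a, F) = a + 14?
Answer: √(6746720 - 31150*√13)/5 ≈ 515.15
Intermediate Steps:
O(a, F) = 14 + a
D(C) = √C*(-571 - C)
B = 1349344/5 (B = (84334*16)/5 = (⅕)*1349344 = 1349344/5 ≈ 2.6987e+5)
√(B + D(O(38, -47))) = √(1349344/5 + √(14 + 38)*(-571 - (14 + 38))) = √(1349344/5 + √52*(-571 - 1*52)) = √(1349344/5 + (2*√13)*(-571 - 52)) = √(1349344/5 + (2*√13)*(-623)) = √(1349344/5 - 1246*√13)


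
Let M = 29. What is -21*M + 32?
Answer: -577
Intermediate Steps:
-21*M + 32 = -21*29 + 32 = -609 + 32 = -577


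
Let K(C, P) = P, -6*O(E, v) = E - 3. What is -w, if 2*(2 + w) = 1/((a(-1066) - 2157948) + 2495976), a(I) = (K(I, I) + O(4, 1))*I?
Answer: 17694737/8847370 ≈ 2.0000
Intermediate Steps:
O(E, v) = ½ - E/6 (O(E, v) = -(E - 3)/6 = -(-3 + E)/6 = ½ - E/6)
a(I) = I*(-⅙ + I) (a(I) = (I + (½ - ⅙*4))*I = (I + (½ - ⅔))*I = (I - ⅙)*I = (-⅙ + I)*I = I*(-⅙ + I))
w = -17694737/8847370 (w = -2 + 1/(2*((-1066*(-⅙ - 1066) - 2157948) + 2495976)) = -2 + 1/(2*((-1066*(-6397/6) - 2157948) + 2495976)) = -2 + 1/(2*((3409601/3 - 2157948) + 2495976)) = -2 + 1/(2*(-3064243/3 + 2495976)) = -2 + 1/(2*(4423685/3)) = -2 + (½)*(3/4423685) = -2 + 3/8847370 = -17694737/8847370 ≈ -2.0000)
-w = -1*(-17694737/8847370) = 17694737/8847370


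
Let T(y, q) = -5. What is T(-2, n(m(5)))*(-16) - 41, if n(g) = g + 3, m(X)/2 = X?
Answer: 39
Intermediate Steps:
m(X) = 2*X
n(g) = 3 + g
T(-2, n(m(5)))*(-16) - 41 = -5*(-16) - 41 = 80 - 41 = 39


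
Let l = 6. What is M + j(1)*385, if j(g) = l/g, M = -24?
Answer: 2286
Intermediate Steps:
j(g) = 6/g
M + j(1)*385 = -24 + (6/1)*385 = -24 + (6*1)*385 = -24 + 6*385 = -24 + 2310 = 2286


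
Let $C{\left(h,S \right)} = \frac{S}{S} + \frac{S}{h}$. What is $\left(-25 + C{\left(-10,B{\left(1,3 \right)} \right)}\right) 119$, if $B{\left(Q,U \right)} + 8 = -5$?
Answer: $- \frac{27013}{10} \approx -2701.3$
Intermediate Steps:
$B{\left(Q,U \right)} = -13$ ($B{\left(Q,U \right)} = -8 - 5 = -13$)
$C{\left(h,S \right)} = 1 + \frac{S}{h}$
$\left(-25 + C{\left(-10,B{\left(1,3 \right)} \right)}\right) 119 = \left(-25 + \frac{-13 - 10}{-10}\right) 119 = \left(-25 - - \frac{23}{10}\right) 119 = \left(-25 + \frac{23}{10}\right) 119 = \left(- \frac{227}{10}\right) 119 = - \frac{27013}{10}$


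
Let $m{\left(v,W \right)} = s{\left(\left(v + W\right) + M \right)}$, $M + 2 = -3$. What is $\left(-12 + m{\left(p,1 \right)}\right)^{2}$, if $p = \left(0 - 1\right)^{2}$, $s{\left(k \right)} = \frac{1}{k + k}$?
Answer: $\frac{5329}{36} \approx 148.03$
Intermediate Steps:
$M = -5$ ($M = -2 - 3 = -5$)
$s{\left(k \right)} = \frac{1}{2 k}$
$p = 1$ ($p = \left(-1\right)^{2} = 1$)
$m{\left(v,W \right)} = \frac{1}{2 \left(-5 + W + v\right)}$ ($m{\left(v,W \right)} = \frac{1}{2 \left(\left(v + W\right) - 5\right)} = \frac{1}{2 \left(\left(W + v\right) - 5\right)} = \frac{1}{2 \left(-5 + W + v\right)}$)
$\left(-12 + m{\left(p,1 \right)}\right)^{2} = \left(-12 + \frac{1}{2 \left(-5 + 1 + 1\right)}\right)^{2} = \left(-12 + \frac{1}{2 \left(-3\right)}\right)^{2} = \left(-12 + \frac{1}{2} \left(- \frac{1}{3}\right)\right)^{2} = \left(-12 - \frac{1}{6}\right)^{2} = \left(- \frac{73}{6}\right)^{2} = \frac{5329}{36}$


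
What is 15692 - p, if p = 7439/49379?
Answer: 774847829/49379 ≈ 15692.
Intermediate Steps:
p = 7439/49379 (p = 7439*(1/49379) = 7439/49379 ≈ 0.15065)
15692 - p = 15692 - 1*7439/49379 = 15692 - 7439/49379 = 774847829/49379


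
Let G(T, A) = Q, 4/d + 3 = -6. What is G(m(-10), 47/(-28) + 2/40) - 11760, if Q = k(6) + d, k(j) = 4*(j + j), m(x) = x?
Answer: -105412/9 ≈ -11712.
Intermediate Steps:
d = -4/9 (d = 4/(-3 - 6) = 4/(-9) = 4*(-1/9) = -4/9 ≈ -0.44444)
k(j) = 8*j (k(j) = 4*(2*j) = 8*j)
Q = 428/9 (Q = 8*6 - 4/9 = 48 - 4/9 = 428/9 ≈ 47.556)
G(T, A) = 428/9
G(m(-10), 47/(-28) + 2/40) - 11760 = 428/9 - 11760 = -105412/9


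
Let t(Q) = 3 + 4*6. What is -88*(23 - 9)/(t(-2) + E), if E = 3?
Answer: -616/15 ≈ -41.067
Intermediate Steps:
t(Q) = 27 (t(Q) = 3 + 24 = 27)
-88*(23 - 9)/(t(-2) + E) = -88*(23 - 9)/(27 + 3) = -1232/30 = -88*7/15 = -616/15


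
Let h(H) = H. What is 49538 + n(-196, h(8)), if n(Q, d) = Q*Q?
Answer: 87954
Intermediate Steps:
n(Q, d) = Q²
49538 + n(-196, h(8)) = 49538 + (-196)² = 49538 + 38416 = 87954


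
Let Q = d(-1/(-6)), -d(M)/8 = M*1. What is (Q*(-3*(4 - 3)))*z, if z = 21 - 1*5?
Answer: 64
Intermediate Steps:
d(M) = -8*M
Q = -4/3 (Q = -(-8)/(-6) = -(-8)*(-1)/6 = -8*⅙ = -4/3 ≈ -1.3333)
z = 16 (z = 21 - 5 = 16)
(Q*(-3*(4 - 3)))*z = -(-4)*(4 - 3)*16 = -(-4)*16 = -4/3*(-3)*16 = 4*16 = 64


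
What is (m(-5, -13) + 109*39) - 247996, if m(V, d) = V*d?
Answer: -243680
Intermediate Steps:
(m(-5, -13) + 109*39) - 247996 = (-5*(-13) + 109*39) - 247996 = (65 + 4251) - 247996 = 4316 - 247996 = -243680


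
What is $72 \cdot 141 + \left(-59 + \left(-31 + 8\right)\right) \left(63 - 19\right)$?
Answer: $6544$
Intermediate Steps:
$72 \cdot 141 + \left(-59 + \left(-31 + 8\right)\right) \left(63 - 19\right) = 10152 + \left(-59 - 23\right) 44 = 10152 - 3608 = 6544$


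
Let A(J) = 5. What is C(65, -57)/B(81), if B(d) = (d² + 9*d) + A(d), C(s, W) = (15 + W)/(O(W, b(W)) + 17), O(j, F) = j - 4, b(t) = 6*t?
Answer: 21/160490 ≈ 0.00013085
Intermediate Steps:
O(j, F) = -4 + j
C(s, W) = (15 + W)/(13 + W) (C(s, W) = (15 + W)/((-4 + W) + 17) = (15 + W)/(13 + W))
B(d) = 5 + d² + 9*d (B(d) = (d² + 9*d) + 5 = 5 + d² + 9*d)
C(65, -57)/B(81) = ((15 - 57)/(13 - 57))/(5 + 81² + 9*81) = (-42/(-44))/(5 + 6561 + 729) = -1/44*(-42)/7295 = (21/22)*(1/7295) = 21/160490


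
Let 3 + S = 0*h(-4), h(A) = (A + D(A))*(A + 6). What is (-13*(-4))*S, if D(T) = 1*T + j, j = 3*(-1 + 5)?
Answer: -156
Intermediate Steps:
j = 12 (j = 3*4 = 12)
D(T) = 12 + T (D(T) = 1*T + 12 = T + 12 = 12 + T)
h(A) = (6 + A)*(12 + 2*A) (h(A) = (A + (12 + A))*(A + 6) = (12 + 2*A)*(6 + A) = (6 + A)*(12 + 2*A))
S = -3 (S = -3 + 0*(72 + 2*(-4)² + 24*(-4)) = -3 + 0*(72 + 2*16 - 96) = -3 + 0*(72 + 32 - 96) = -3 + 0*8 = -3 + 0 = -3)
(-13*(-4))*S = -13*(-4)*(-3) = 52*(-3) = -156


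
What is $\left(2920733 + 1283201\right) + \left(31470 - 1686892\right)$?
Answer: $2548512$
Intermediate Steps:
$\left(2920733 + 1283201\right) + \left(31470 - 1686892\right) = 4203934 + \left(31470 - 1686892\right) = 4203934 - 1655422 = 2548512$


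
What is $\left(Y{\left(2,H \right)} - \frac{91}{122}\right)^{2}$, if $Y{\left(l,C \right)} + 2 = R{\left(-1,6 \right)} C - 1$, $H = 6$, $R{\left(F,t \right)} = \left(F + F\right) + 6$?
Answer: $\frac{6105841}{14884} \approx 410.23$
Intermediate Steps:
$R{\left(F,t \right)} = 6 + 2 F$ ($R{\left(F,t \right)} = 2 F + 6 = 6 + 2 F$)
$Y{\left(l,C \right)} = -3 + 4 C$ ($Y{\left(l,C \right)} = -2 + \left(\left(6 + 2 \left(-1\right)\right) C - 1\right) = -2 + \left(\left(6 - 2\right) C - 1\right) = -2 + \left(4 C - 1\right) = -2 + \left(-1 + 4 C\right) = -3 + 4 C$)
$\left(Y{\left(2,H \right)} - \frac{91}{122}\right)^{2} = \left(\left(-3 + 4 \cdot 6\right) - \frac{91}{122}\right)^{2} = \left(\left(-3 + 24\right) - \frac{91}{122}\right)^{2} = \left(21 - \frac{91}{122}\right)^{2} = \left(\frac{2471}{122}\right)^{2} = \frac{6105841}{14884}$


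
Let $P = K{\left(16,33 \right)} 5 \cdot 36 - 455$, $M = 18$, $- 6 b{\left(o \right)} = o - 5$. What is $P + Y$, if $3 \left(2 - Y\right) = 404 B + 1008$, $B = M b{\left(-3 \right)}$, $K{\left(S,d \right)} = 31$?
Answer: $1559$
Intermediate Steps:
$b{\left(o \right)} = \frac{5}{6} - \frac{o}{6}$ ($b{\left(o \right)} = - \frac{o - 5}{6} = - \frac{-5 + o}{6} = \frac{5}{6} - \frac{o}{6}$)
$B = 24$ ($B = 18 \left(\frac{5}{6} - - \frac{1}{2}\right) = 18 \left(\frac{5}{6} + \frac{1}{2}\right) = 18 \cdot \frac{4}{3} = 24$)
$P = 5125$ ($P = 31 \cdot 5 \cdot 36 - 455 = 31 \cdot 180 - 455 = 5580 - 455 = 5125$)
$Y = -3566$ ($Y = 2 - \frac{404 \cdot 24 + 1008}{3} = 2 - \frac{9696 + 1008}{3} = 2 - 3568 = -3566$)
$P + Y = 5125 - 3566 = 1559$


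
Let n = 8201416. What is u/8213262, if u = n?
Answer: 4100708/4106631 ≈ 0.99856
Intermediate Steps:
u = 8201416
u/8213262 = 8201416/8213262 = 8201416*(1/8213262) = 4100708/4106631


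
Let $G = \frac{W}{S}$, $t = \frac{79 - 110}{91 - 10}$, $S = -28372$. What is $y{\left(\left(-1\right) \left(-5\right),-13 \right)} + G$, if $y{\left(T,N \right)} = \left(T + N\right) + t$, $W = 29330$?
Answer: $- \frac{10820159}{1149066} \approx -9.4165$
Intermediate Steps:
$t = - \frac{31}{81} \approx -0.38272$
$G = - \frac{14665}{14186}$ ($G = \frac{29330}{-28372} = 29330 \left(- \frac{1}{28372}\right) = - \frac{14665}{14186} \approx -1.0338$)
$y{\left(T,N \right)} = - \frac{31}{81} + N + T$ ($y{\left(T,N \right)} = \left(T + N\right) - \frac{31}{81} = \left(N + T\right) - \frac{31}{81} = - \frac{31}{81} + N + T$)
$y{\left(\left(-1\right) \left(-5\right),-13 \right)} + G = \left(- \frac{31}{81} - 13 - -5\right) - \frac{14665}{14186} = \left(- \frac{31}{81} - 13 + 5\right) - \frac{14665}{14186} = - \frac{679}{81} - \frac{14665}{14186} = - \frac{10820159}{1149066}$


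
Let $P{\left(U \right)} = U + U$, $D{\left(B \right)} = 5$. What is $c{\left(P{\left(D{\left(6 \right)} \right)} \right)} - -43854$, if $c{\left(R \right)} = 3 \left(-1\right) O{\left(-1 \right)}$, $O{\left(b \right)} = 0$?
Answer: $43854$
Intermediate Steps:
$P{\left(U \right)} = 2 U$
$c{\left(R \right)} = 0$ ($c{\left(R \right)} = 3 \left(-1\right) 0 = \left(-3\right) 0 = 0$)
$c{\left(P{\left(D{\left(6 \right)} \right)} \right)} - -43854 = 0 - -43854 = 0 + 43854 = 43854$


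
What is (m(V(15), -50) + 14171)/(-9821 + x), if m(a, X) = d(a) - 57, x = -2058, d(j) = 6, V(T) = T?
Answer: -14120/11879 ≈ -1.1887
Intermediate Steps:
m(a, X) = -51 (m(a, X) = 6 - 57 = -51)
(m(V(15), -50) + 14171)/(-9821 + x) = (-51 + 14171)/(-9821 - 2058) = 14120/(-11879) = 14120*(-1/11879) = -14120/11879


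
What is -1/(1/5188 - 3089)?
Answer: 5188/16025731 ≈ 0.00032373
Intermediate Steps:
-1/(1/5188 - 3089) = -1/(-16025731/5188) = -1*(-5188/16025731) = 5188/16025731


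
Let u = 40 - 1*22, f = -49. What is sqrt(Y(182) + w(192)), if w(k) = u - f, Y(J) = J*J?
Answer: sqrt(33191) ≈ 182.18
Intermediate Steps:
u = 18 (u = 40 - 22 = 18)
Y(J) = J**2
w(k) = 67 (w(k) = 18 - 1*(-49) = 18 + 49 = 67)
sqrt(Y(182) + w(192)) = sqrt(182**2 + 67) = sqrt(33124 + 67) = sqrt(33191)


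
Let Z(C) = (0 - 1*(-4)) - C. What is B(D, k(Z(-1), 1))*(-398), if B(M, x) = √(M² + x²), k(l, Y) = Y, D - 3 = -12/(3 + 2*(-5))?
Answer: -398*√1138/7 ≈ -1918.0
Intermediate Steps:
Z(C) = 4 - C (Z(C) = (0 + 4) - C = 4 - C)
D = 33/7 (D = 3 - 12/(3 + 2*(-5)) = 3 - 12/(3 - 10) = 3 - 12/(-7) = 3 - 12*(-⅐) = 3 + 12/7 = 33/7 ≈ 4.7143)
B(D, k(Z(-1), 1))*(-398) = √((33/7)² + 1²)*(-398) = √(1089/49 + 1)*(-398) = √(1138/49)*(-398) = (√1138/7)*(-398) = -398*√1138/7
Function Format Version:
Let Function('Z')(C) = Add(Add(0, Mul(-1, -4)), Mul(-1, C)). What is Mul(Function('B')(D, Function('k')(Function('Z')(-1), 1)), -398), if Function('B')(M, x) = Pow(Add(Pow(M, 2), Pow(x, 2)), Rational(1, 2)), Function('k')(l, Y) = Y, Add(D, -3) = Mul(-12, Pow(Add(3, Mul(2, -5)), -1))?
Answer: Mul(Rational(-398, 7), Pow(1138, Rational(1, 2))) ≈ -1918.0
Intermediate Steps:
Function('Z')(C) = Add(4, Mul(-1, C)) (Function('Z')(C) = Add(Add(0, 4), Mul(-1, C)) = Add(4, Mul(-1, C)))
D = Rational(33, 7) (D = Add(3, Mul(-12, Pow(Add(3, Mul(2, -5)), -1))) = Add(3, Mul(-12, Pow(Add(3, -10), -1))) = Add(3, Mul(-12, Pow(-7, -1))) = Add(3, Mul(-12, Rational(-1, 7))) = Add(3, Rational(12, 7)) = Rational(33, 7) ≈ 4.7143)
Mul(Function('B')(D, Function('k')(Function('Z')(-1), 1)), -398) = Mul(Pow(Add(Pow(Rational(33, 7), 2), Pow(1, 2)), Rational(1, 2)), -398) = Mul(Pow(Add(Rational(1089, 49), 1), Rational(1, 2)), -398) = Mul(Pow(Rational(1138, 49), Rational(1, 2)), -398) = Mul(Mul(Rational(1, 7), Pow(1138, Rational(1, 2))), -398) = Mul(Rational(-398, 7), Pow(1138, Rational(1, 2)))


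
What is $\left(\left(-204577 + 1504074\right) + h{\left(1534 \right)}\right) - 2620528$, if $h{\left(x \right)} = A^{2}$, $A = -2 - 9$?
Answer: $-1320910$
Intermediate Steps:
$A = -11$
$h{\left(x \right)} = 121$ ($h{\left(x \right)} = \left(-11\right)^{2} = 121$)
$\left(\left(-204577 + 1504074\right) + h{\left(1534 \right)}\right) - 2620528 = \left(\left(-204577 + 1504074\right) + 121\right) - 2620528 = \left(1299497 + 121\right) - 2620528 = 1299618 - 2620528 = -1320910$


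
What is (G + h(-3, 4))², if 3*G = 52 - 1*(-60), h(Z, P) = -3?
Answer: 10609/9 ≈ 1178.8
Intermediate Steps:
G = 112/3 (G = (52 - 1*(-60))/3 = (52 + 60)/3 = (⅓)*112 = 112/3 ≈ 37.333)
(G + h(-3, 4))² = (112/3 - 3)² = (103/3)² = 10609/9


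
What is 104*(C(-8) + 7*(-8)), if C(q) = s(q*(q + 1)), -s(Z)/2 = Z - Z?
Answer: -5824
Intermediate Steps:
s(Z) = 0 (s(Z) = -2*(Z - Z) = -2*0 = 0)
C(q) = 0
104*(C(-8) + 7*(-8)) = 104*(0 + 7*(-8)) = 104*(0 - 56) = 104*(-56) = -5824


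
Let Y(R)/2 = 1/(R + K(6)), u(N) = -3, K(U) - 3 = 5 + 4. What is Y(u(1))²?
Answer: 4/81 ≈ 0.049383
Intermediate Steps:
K(U) = 12 (K(U) = 3 + (5 + 4) = 3 + 9 = 12)
Y(R) = 2/(12 + R) (Y(R) = 2/(R + 12) = 2/(12 + R))
Y(u(1))² = (2/(12 - 3))² = (2/9)² = 4/81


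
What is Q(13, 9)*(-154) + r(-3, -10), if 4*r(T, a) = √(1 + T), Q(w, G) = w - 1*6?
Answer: -1078 + I*√2/4 ≈ -1078.0 + 0.35355*I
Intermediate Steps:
Q(w, G) = -6 + w (Q(w, G) = w - 6 = -6 + w)
r(T, a) = √(1 + T)/4
Q(13, 9)*(-154) + r(-3, -10) = (-6 + 13)*(-154) + √(1 - 3)/4 = 7*(-154) + √(-2)/4 = -1078 + (I*√2)/4 = -1078 + I*√2/4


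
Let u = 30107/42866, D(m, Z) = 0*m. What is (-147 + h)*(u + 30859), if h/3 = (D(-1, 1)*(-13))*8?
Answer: -194456304147/42866 ≈ -4.5364e+6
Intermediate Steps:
D(m, Z) = 0
u = 30107/42866 (u = 30107*(1/42866) = 30107/42866 ≈ 0.70235)
h = 0 (h = 3*((0*(-13))*8) = 3*(0*8) = 3*0 = 0)
(-147 + h)*(u + 30859) = (-147 + 0)*(30107/42866 + 30859) = -147*1322832001/42866 = -194456304147/42866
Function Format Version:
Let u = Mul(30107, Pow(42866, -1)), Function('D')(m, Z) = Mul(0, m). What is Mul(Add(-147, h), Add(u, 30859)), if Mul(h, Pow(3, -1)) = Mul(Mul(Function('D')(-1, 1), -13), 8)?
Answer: Rational(-194456304147, 42866) ≈ -4.5364e+6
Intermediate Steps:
Function('D')(m, Z) = 0
u = Rational(30107, 42866) (u = Mul(30107, Rational(1, 42866)) = Rational(30107, 42866) ≈ 0.70235)
h = 0 (h = Mul(3, Mul(Mul(0, -13), 8)) = Mul(3, Mul(0, 8)) = Mul(3, 0) = 0)
Mul(Add(-147, h), Add(u, 30859)) = Mul(Add(-147, 0), Add(Rational(30107, 42866), 30859)) = Mul(-147, Rational(1322832001, 42866)) = Rational(-194456304147, 42866)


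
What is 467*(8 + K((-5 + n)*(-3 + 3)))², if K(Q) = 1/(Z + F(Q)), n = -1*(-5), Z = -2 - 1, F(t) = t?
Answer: 247043/9 ≈ 27449.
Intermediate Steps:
Z = -3
n = 5
K(Q) = 1/(-3 + Q)
467*(8 + K((-5 + n)*(-3 + 3)))² = 467*(8 + 1/(-3 + (-5 + 5)*(-3 + 3)))² = 467*(8 + 1/(-3 + 0*0))² = 467*(8 + 1/(-3 + 0))² = 467*(8 + 1/(-3))² = 467*(8 - ⅓)² = 467*(23/3)² = 467*(529/9) = 247043/9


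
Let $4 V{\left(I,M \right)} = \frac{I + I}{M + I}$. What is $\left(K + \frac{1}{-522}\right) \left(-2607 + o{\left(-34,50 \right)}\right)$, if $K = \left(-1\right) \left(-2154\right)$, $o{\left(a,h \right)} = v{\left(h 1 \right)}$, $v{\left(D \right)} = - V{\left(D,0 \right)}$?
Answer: $- \frac{5863678205}{1044} \approx -5.6166 \cdot 10^{6}$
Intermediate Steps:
$V{\left(I,M \right)} = \frac{I}{2 \left(I + M\right)}$ ($V{\left(I,M \right)} = \frac{\left(I + I\right) \frac{1}{M + I}}{4} = \frac{2 I \frac{1}{I + M}}{4} = \frac{I}{2 \left(I + M\right)}$)
$v{\left(D \right)} = - \frac{1}{2}$ ($v{\left(D \right)} = - \frac{D}{2 \left(D + 0\right)} = - \frac{D}{2 D} = \left(-1\right) \frac{1}{2} = - \frac{1}{2}$)
$o{\left(a,h \right)} = - \frac{1}{2}$
$K = 2154$
$\left(K + \frac{1}{-522}\right) \left(-2607 + o{\left(-34,50 \right)}\right) = \left(2154 + \frac{1}{-522}\right) \left(-2607 - \frac{1}{2}\right) = \left(2154 - \frac{1}{522}\right) \left(- \frac{5215}{2}\right) = \frac{1124387}{522} \left(- \frac{5215}{2}\right) = - \frac{5863678205}{1044}$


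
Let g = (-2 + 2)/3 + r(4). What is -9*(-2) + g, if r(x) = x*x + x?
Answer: 38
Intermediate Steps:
r(x) = x + x**2 (r(x) = x**2 + x = x + x**2)
g = 20 (g = (-2 + 2)/3 + 4*(1 + 4) = 0*(1/3) + 4*5 = 0 + 20 = 20)
-9*(-2) + g = -9*(-2) + 20 = 18 + 20 = 38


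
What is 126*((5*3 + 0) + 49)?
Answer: 8064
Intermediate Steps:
126*((5*3 + 0) + 49) = 126*((15 + 0) + 49) = 126*(15 + 49) = 126*64 = 8064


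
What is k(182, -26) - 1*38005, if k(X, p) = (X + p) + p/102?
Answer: -1930312/51 ≈ -37849.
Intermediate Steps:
k(X, p) = X + 103*p/102 (k(X, p) = (X + p) + p*(1/102) = (X + p) + p/102 = X + 103*p/102)
k(182, -26) - 1*38005 = (182 + (103/102)*(-26)) - 1*38005 = (182 - 1339/51) - 38005 = 7943/51 - 38005 = -1930312/51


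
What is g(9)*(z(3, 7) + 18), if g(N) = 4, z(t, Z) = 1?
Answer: 76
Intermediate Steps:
g(9)*(z(3, 7) + 18) = 4*(1 + 18) = 4*19 = 76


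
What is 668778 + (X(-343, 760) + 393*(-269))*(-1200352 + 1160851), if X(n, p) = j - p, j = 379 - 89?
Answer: 4195161465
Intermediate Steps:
j = 290
X(n, p) = 290 - p
668778 + (X(-343, 760) + 393*(-269))*(-1200352 + 1160851) = 668778 + ((290 - 1*760) + 393*(-269))*(-1200352 + 1160851) = 668778 + ((290 - 760) - 105717)*(-39501) = 668778 + (-470 - 105717)*(-39501) = 668778 - 106187*(-39501) = 668778 + 4194492687 = 4195161465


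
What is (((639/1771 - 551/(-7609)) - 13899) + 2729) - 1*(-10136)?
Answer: -1989695622/1925077 ≈ -1033.6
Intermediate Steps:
(((639/1771 - 551/(-7609)) - 13899) + 2729) - 1*(-10136) = (((639*(1/1771) - 551*(-1/7609)) - 13899) + 2729) + 10136 = (((639/1771 + 551/7609) - 13899) + 2729) + 10136 = ((833996/1925077 - 13899) + 2729) + 10136 = (-26755811227/1925077 + 2729) + 10136 = -21502276094/1925077 + 10136 = -1989695622/1925077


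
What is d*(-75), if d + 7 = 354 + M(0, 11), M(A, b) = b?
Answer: -26850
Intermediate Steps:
d = 358 (d = -7 + (354 + 11) = -7 + 365 = 358)
d*(-75) = 358*(-75) = -26850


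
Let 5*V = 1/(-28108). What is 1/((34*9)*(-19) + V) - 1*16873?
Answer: -13786921033293/817099561 ≈ -16873.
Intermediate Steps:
V = -1/140540 (V = (⅕)/(-28108) = (⅕)*(-1/28108) = -1/140540 ≈ -7.1154e-6)
1/((34*9)*(-19) + V) - 1*16873 = 1/((34*9)*(-19) - 1/140540) - 1*16873 = 1/(306*(-19) - 1/140540) - 16873 = 1/(-5814 - 1/140540) - 16873 = 1/(-817099561/140540) - 16873 = -140540/817099561 - 16873 = -13786921033293/817099561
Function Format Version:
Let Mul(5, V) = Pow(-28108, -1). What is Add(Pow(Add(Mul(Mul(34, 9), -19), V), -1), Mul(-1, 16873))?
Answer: Rational(-13786921033293, 817099561) ≈ -16873.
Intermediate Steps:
V = Rational(-1, 140540) (V = Mul(Rational(1, 5), Pow(-28108, -1)) = Mul(Rational(1, 5), Rational(-1, 28108)) = Rational(-1, 140540) ≈ -7.1154e-6)
Add(Pow(Add(Mul(Mul(34, 9), -19), V), -1), Mul(-1, 16873)) = Add(Pow(Add(Mul(Mul(34, 9), -19), Rational(-1, 140540)), -1), Mul(-1, 16873)) = Add(Pow(Add(Mul(306, -19), Rational(-1, 140540)), -1), -16873) = Add(Pow(Add(-5814, Rational(-1, 140540)), -1), -16873) = Add(Pow(Rational(-817099561, 140540), -1), -16873) = Add(Rational(-140540, 817099561), -16873) = Rational(-13786921033293, 817099561)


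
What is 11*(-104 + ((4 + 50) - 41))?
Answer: -1001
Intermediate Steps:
11*(-104 + ((4 + 50) - 41)) = 11*(-104 + (54 - 41)) = 11*(-104 + 13) = 11*(-91) = -1001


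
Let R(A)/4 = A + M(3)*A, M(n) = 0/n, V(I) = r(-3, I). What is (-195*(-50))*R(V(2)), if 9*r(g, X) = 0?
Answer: 0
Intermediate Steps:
r(g, X) = 0 (r(g, X) = (1/9)*0 = 0)
V(I) = 0
M(n) = 0
R(A) = 4*A (R(A) = 4*(A + 0*A) = 4*(A + 0) = 4*A)
(-195*(-50))*R(V(2)) = (-195*(-50))*(4*0) = 9750*0 = 0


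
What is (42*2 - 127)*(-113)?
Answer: 4859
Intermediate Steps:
(42*2 - 127)*(-113) = (84 - 127)*(-113) = -43*(-113) = 4859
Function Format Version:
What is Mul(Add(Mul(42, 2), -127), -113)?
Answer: 4859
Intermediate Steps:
Mul(Add(Mul(42, 2), -127), -113) = Mul(Add(84, -127), -113) = Mul(-43, -113) = 4859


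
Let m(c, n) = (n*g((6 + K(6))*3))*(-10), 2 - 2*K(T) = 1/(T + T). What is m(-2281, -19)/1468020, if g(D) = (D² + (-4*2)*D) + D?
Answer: 117401/3131776 ≈ 0.037487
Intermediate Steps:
K(T) = 1 - 1/(4*T) (K(T) = 1 - 1/(2*(T + T)) = 1 - 1/(2*T)/2 = 1 - 1/(4*T))
g(D) = D² - 7*D (g(D) = (D² - 8*D) + D = D² - 7*D)
m(c, n) = -92685*n/32 (m(c, n) = (n*(((6 + (-¼ + 6)/6)*3)*(-7 + (6 + (-¼ + 6)/6)*3)))*(-10) = (n*(((6 + (⅙)*(23/4))*3)*(-7 + (6 + (⅙)*(23/4))*3)))*(-10) = (n*(((6 + 23/24)*3)*(-7 + (6 + 23/24)*3)))*(-10) = (n*(((167/24)*3)*(-7 + (167/24)*3)))*(-10) = (n*(167*(-7 + 167/8)/8))*(-10) = (n*((167/8)*(111/8)))*(-10) = (n*(18537/64))*(-10) = (18537*n/64)*(-10) = -92685*n/32)
m(-2281, -19)/1468020 = -92685/32*(-19)/1468020 = (1761015/32)*(1/1468020) = 117401/3131776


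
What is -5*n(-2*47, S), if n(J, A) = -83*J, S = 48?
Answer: -39010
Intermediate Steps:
-5*n(-2*47, S) = -(-415)*(-2*47) = -(-415)*(-94) = -5*7802 = -39010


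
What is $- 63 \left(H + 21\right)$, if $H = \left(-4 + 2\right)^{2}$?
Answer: $-1575$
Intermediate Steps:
$H = 4$ ($H = \left(-2\right)^{2} = 4$)
$- 63 \left(H + 21\right) = - 63 \left(4 + 21\right) = \left(-63\right) 25 = -1575$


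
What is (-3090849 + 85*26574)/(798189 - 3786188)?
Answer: 832059/2987999 ≈ 0.27847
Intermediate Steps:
(-3090849 + 85*26574)/(798189 - 3786188) = (-3090849 + 2258790)/(-2987999) = -832059*(-1/2987999) = 832059/2987999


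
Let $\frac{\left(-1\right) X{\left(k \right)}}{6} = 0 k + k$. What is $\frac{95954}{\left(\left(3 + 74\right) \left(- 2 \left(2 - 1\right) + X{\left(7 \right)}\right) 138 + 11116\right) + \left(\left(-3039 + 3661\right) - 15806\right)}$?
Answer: $- \frac{47977}{235806} \approx -0.20346$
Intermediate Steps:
$X{\left(k \right)} = - 6 k$ ($X{\left(k \right)} = - 6 \left(0 k + k\right) = - 6 \left(0 + k\right) = - 6 k$)
$\frac{95954}{\left(\left(3 + 74\right) \left(- 2 \left(2 - 1\right) + X{\left(7 \right)}\right) 138 + 11116\right) + \left(\left(-3039 + 3661\right) - 15806\right)} = \frac{95954}{\left(\left(3 + 74\right) \left(- 2 \left(2 - 1\right) - 42\right) 138 + 11116\right) + \left(\left(-3039 + 3661\right) - 15806\right)} = \frac{95954}{\left(77 \left(\left(-2\right) 1 - 42\right) 138 + 11116\right) + \left(622 - 15806\right)} = \frac{95954}{\left(77 \left(-2 - 42\right) 138 + 11116\right) - 15184} = \frac{95954}{\left(77 \left(-44\right) 138 + 11116\right) - 15184} = \frac{95954}{\left(\left(-3388\right) 138 + 11116\right) - 15184} = \frac{95954}{\left(-467544 + 11116\right) - 15184} = \frac{95954}{-456428 - 15184} = \frac{95954}{-471612} = 95954 \left(- \frac{1}{471612}\right) = - \frac{47977}{235806}$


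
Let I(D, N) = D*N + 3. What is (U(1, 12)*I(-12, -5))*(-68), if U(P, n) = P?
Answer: -4284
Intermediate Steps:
I(D, N) = 3 + D*N
(U(1, 12)*I(-12, -5))*(-68) = (1*(3 - 12*(-5)))*(-68) = (1*(3 + 60))*(-68) = (1*63)*(-68) = 63*(-68) = -4284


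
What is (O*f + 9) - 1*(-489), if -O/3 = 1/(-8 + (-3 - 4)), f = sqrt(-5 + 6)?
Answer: 2491/5 ≈ 498.20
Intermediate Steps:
f = 1 (f = sqrt(1) = 1)
O = 1/5 (O = -3/(-8 + (-3 - 4)) = -3/(-8 - 7) = -3/(-15) = -3*(-1/15) = 1/5 ≈ 0.20000)
(O*f + 9) - 1*(-489) = ((1/5)*1 + 9) - 1*(-489) = (1/5 + 9) + 489 = 46/5 + 489 = 2491/5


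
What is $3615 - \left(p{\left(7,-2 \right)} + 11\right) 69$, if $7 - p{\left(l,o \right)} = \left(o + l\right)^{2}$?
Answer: $4098$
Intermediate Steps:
$p{\left(l,o \right)} = 7 - \left(l + o\right)^{2}$ ($p{\left(l,o \right)} = 7 - \left(o + l\right)^{2} = 7 - \left(l + o\right)^{2}$)
$3615 - \left(p{\left(7,-2 \right)} + 11\right) 69 = 3615 - \left(\left(7 - \left(7 - 2\right)^{2}\right) + 11\right) 69 = 3615 - \left(\left(7 - 5^{2}\right) + 11\right) 69 = 3615 - \left(\left(7 - 25\right) + 11\right) 69 = 3615 - \left(-18 + 11\right) 69 = 3615 - \left(-7\right) 69 = 3615 - -483 = 3615 + 483 = 4098$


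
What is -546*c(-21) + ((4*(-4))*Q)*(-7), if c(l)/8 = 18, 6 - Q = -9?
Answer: -76944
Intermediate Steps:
Q = 15 (Q = 6 - 1*(-9) = 6 + 9 = 15)
c(l) = 144 (c(l) = 8*18 = 144)
-546*c(-21) + ((4*(-4))*Q)*(-7) = -546*144 + ((4*(-4))*15)*(-7) = -78624 - 16*15*(-7) = -78624 - 240*(-7) = -78624 + 1680 = -76944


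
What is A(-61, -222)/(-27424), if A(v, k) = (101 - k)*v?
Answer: 19703/27424 ≈ 0.71846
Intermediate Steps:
A(v, k) = v*(101 - k)
A(-61, -222)/(-27424) = -61*(101 - 1*(-222))/(-27424) = -61*(101 + 222)*(-1/27424) = -61*323*(-1/27424) = -19703*(-1/27424) = 19703/27424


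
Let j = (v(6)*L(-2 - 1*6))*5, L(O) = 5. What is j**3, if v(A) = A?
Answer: 3375000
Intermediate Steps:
j = 150 (j = (6*5)*5 = 30*5 = 150)
j**3 = 150**3 = 3375000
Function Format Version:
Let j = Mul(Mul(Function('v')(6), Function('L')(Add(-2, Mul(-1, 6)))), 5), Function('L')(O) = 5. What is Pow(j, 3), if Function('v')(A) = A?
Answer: 3375000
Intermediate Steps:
j = 150 (j = Mul(Mul(6, 5), 5) = Mul(30, 5) = 150)
Pow(j, 3) = Pow(150, 3) = 3375000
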